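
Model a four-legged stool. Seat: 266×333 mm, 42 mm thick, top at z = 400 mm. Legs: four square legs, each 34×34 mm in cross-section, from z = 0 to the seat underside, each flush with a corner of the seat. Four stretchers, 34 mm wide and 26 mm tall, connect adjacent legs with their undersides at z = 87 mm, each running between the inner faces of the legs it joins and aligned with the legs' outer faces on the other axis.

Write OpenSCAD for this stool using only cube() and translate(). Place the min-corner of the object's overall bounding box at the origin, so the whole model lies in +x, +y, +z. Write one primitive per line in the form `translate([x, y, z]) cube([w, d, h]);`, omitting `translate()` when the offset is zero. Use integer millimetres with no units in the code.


// leg_h = 400 - 42 = 358
// stretcher span = 266 - 2*34 = 198
translate([0, 0, 358]) cube([266, 333, 42]);
cube([34, 34, 358]);
translate([232, 0, 0]) cube([34, 34, 358]);
translate([0, 299, 0]) cube([34, 34, 358]);
translate([232, 299, 0]) cube([34, 34, 358]);
translate([34, 0, 87]) cube([198, 34, 26]);
translate([34, 299, 87]) cube([198, 34, 26]);
translate([0, 34, 87]) cube([34, 265, 26]);
translate([232, 34, 87]) cube([34, 265, 26]);


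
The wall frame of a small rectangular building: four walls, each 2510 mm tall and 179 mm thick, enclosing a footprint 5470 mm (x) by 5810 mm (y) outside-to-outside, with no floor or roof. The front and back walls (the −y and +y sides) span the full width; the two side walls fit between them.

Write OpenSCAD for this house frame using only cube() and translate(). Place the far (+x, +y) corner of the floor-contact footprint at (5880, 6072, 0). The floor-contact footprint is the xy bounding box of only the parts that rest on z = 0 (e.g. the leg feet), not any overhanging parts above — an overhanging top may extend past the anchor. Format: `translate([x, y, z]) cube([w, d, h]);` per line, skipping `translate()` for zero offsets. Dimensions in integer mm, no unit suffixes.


translate([410, 262, 0]) cube([5470, 179, 2510]);
translate([410, 5893, 0]) cube([5470, 179, 2510]);
translate([410, 441, 0]) cube([179, 5452, 2510]);
translate([5701, 441, 0]) cube([179, 5452, 2510]);


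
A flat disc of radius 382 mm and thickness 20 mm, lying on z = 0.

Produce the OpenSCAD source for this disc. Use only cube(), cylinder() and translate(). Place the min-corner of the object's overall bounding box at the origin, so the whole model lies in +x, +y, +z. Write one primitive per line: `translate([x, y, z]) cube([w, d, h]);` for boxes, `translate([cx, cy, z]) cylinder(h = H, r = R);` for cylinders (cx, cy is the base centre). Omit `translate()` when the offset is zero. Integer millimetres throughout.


translate([382, 382, 0]) cylinder(h = 20, r = 382);


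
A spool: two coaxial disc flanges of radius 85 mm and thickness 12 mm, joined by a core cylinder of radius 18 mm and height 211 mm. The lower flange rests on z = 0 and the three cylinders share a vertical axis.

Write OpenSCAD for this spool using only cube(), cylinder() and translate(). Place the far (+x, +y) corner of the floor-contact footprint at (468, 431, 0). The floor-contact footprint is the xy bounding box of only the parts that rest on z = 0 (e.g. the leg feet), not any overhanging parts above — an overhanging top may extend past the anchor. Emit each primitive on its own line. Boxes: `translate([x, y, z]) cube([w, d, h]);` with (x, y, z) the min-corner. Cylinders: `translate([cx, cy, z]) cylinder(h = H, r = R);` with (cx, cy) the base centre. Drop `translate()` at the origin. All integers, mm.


translate([383, 346, 0]) cylinder(h = 12, r = 85);
translate([383, 346, 12]) cylinder(h = 211, r = 18);
translate([383, 346, 223]) cylinder(h = 12, r = 85);


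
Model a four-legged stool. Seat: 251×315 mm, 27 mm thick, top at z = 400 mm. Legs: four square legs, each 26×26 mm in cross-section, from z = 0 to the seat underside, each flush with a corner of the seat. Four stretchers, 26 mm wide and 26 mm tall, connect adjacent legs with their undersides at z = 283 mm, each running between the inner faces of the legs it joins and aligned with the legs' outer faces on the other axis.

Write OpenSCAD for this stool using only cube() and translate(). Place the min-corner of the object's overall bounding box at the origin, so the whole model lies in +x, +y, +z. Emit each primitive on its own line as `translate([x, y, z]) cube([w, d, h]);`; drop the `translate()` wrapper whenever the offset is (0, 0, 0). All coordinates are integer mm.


translate([0, 0, 373]) cube([251, 315, 27]);
cube([26, 26, 373]);
translate([225, 0, 0]) cube([26, 26, 373]);
translate([0, 289, 0]) cube([26, 26, 373]);
translate([225, 289, 0]) cube([26, 26, 373]);
translate([26, 0, 283]) cube([199, 26, 26]);
translate([26, 289, 283]) cube([199, 26, 26]);
translate([0, 26, 283]) cube([26, 263, 26]);
translate([225, 26, 283]) cube([26, 263, 26]);


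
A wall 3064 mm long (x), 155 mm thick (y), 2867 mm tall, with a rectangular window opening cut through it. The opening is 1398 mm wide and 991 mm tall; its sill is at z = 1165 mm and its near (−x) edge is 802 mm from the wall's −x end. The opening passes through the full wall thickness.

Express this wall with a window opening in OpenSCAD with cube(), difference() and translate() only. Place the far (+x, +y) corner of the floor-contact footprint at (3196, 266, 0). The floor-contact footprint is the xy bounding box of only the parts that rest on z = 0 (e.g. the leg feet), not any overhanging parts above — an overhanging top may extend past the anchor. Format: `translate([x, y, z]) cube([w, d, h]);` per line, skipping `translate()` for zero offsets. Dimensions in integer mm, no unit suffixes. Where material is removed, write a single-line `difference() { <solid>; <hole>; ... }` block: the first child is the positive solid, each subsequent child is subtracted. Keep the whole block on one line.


difference() { translate([132, 111, 0]) cube([3064, 155, 2867]); translate([934, 111, 1165]) cube([1398, 155, 991]); }


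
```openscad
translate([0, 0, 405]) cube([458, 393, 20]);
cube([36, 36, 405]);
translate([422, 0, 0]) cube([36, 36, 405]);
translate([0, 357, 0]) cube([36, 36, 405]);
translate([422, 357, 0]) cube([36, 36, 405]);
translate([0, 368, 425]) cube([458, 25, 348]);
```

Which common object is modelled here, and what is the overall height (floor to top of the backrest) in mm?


A chair. The overall height is 773 mm.

A slab on four corner posts with a tall panel at the back — a chair. The seat slab sits at z = 405 with thickness 20, and the 348 mm backrest starts at the seat top, so the overall height is 405 + 20 + 348 = 773 mm.


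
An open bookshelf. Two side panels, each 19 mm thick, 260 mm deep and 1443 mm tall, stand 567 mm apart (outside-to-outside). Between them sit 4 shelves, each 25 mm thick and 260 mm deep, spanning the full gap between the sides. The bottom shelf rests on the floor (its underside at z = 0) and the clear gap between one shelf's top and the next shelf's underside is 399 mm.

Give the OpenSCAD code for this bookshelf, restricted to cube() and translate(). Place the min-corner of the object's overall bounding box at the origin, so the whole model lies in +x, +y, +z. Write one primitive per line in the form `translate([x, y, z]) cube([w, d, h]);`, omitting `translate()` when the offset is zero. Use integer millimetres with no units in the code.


cube([19, 260, 1443]);
translate([548, 0, 0]) cube([19, 260, 1443]);
translate([19, 0, 0]) cube([529, 260, 25]);
translate([19, 0, 424]) cube([529, 260, 25]);
translate([19, 0, 848]) cube([529, 260, 25]);
translate([19, 0, 1272]) cube([529, 260, 25]);


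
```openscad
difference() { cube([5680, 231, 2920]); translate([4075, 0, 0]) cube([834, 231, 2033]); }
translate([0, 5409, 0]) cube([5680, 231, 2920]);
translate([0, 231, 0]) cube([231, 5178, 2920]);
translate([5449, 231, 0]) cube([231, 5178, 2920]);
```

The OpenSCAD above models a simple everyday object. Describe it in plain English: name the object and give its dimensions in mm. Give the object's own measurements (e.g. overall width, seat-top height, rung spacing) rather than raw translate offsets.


A single room: four walls, each 2920 mm tall and 231 mm thick, enclosing an outside footprint 5680×5640 mm (x × y), no floor or roof. The front and back walls (−y and +y sides) run the full x-width; the side walls fit between their inner faces. A door opening 834 mm wide and 2033 mm tall is cut through the front wall from the floor up, its −x edge 4075 mm from the wall's −x end.


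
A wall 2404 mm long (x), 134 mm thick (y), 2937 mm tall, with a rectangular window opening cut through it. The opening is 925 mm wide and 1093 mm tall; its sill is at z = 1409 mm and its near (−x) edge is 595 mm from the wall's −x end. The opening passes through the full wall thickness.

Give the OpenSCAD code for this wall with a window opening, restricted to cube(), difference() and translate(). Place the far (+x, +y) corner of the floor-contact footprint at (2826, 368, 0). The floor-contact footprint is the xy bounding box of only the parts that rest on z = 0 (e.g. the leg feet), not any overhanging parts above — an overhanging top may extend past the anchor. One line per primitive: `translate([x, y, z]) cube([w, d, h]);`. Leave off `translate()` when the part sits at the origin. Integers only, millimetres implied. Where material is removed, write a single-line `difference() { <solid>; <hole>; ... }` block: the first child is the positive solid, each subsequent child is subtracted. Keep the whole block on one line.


difference() { translate([422, 234, 0]) cube([2404, 134, 2937]); translate([1017, 234, 1409]) cube([925, 134, 1093]); }


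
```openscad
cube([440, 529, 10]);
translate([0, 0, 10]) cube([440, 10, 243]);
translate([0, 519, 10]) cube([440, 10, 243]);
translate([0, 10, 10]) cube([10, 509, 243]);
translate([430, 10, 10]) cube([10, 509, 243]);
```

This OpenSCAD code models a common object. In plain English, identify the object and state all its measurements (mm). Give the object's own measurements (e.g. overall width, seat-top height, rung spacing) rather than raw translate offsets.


An open-topped rectangular box: outside dimensions 440×529×253 mm, with a uniform wall and base thickness of 10 mm. The base is a full 440×529 slab on the floor; four walls sit on top of the base. The front and back walls (the −y and +y sides) span the full width; the two side walls fit between them.


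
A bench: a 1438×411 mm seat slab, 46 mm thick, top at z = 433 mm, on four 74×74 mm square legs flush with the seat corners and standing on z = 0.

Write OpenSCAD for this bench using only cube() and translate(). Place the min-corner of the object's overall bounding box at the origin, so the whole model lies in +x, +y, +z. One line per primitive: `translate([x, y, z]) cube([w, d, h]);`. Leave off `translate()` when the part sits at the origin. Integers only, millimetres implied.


translate([0, 0, 387]) cube([1438, 411, 46]);
cube([74, 74, 387]);
translate([0, 337, 0]) cube([74, 74, 387]);
translate([1364, 0, 0]) cube([74, 74, 387]);
translate([1364, 337, 0]) cube([74, 74, 387]);


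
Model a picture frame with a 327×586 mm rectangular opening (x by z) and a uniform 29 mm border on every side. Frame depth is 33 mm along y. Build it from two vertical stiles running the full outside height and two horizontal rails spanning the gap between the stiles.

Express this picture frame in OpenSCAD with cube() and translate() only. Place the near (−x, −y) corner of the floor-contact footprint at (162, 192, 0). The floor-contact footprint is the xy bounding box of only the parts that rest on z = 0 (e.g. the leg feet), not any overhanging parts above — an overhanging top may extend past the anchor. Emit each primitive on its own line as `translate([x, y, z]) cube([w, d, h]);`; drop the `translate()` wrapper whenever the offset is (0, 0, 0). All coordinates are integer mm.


translate([162, 192, 0]) cube([29, 33, 644]);
translate([518, 192, 0]) cube([29, 33, 644]);
translate([191, 192, 0]) cube([327, 33, 29]);
translate([191, 192, 615]) cube([327, 33, 29]);


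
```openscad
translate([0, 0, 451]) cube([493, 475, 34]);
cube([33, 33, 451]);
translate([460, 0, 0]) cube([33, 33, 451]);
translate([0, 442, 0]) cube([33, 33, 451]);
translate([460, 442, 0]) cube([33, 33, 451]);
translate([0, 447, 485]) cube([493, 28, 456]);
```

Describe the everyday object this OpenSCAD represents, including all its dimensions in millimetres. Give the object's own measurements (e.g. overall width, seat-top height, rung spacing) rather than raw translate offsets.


A chair. The seat is a 493×475×34 mm slab with its top at z = 485 mm, on four 33×33 mm corner legs (flush with the seat edges, standing on z = 0). A flat backrest 28 mm thick, 456 mm tall, spans the full seat width and rises from the seat top along its +y edge, rear face flush with the rear of the seat.


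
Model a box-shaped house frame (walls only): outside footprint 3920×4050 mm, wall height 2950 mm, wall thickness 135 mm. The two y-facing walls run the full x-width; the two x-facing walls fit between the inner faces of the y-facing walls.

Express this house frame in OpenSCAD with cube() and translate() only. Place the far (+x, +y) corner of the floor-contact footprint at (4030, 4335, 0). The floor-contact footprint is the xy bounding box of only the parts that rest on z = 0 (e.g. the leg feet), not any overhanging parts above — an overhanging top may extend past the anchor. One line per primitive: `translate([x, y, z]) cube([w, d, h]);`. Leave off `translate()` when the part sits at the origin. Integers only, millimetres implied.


translate([110, 285, 0]) cube([3920, 135, 2950]);
translate([110, 4200, 0]) cube([3920, 135, 2950]);
translate([110, 420, 0]) cube([135, 3780, 2950]);
translate([3895, 420, 0]) cube([135, 3780, 2950]);


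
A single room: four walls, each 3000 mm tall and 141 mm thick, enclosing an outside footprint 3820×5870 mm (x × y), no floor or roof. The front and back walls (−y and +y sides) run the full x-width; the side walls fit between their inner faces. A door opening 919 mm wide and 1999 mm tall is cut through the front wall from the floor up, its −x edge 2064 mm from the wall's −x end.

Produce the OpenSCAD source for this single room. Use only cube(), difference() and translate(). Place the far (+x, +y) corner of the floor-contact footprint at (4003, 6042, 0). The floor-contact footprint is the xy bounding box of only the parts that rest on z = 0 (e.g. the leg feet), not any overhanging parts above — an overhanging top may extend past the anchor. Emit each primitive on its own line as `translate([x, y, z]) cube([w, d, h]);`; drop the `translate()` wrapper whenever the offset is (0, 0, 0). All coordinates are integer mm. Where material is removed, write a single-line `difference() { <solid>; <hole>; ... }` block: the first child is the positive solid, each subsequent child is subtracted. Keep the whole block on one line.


difference() { translate([183, 172, 0]) cube([3820, 141, 3000]); translate([2247, 172, 0]) cube([919, 141, 1999]); }
translate([183, 5901, 0]) cube([3820, 141, 3000]);
translate([183, 313, 0]) cube([141, 5588, 3000]);
translate([3862, 313, 0]) cube([141, 5588, 3000]);


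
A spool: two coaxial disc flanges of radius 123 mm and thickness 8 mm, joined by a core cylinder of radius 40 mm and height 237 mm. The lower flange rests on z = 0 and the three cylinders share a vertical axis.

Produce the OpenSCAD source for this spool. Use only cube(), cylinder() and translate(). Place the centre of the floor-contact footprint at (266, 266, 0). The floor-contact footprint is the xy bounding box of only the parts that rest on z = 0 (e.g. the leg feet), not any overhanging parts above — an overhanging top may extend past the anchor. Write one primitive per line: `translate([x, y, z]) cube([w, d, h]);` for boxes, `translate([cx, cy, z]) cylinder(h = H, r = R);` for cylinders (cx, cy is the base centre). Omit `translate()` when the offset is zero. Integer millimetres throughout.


translate([266, 266, 0]) cylinder(h = 8, r = 123);
translate([266, 266, 8]) cylinder(h = 237, r = 40);
translate([266, 266, 245]) cylinder(h = 8, r = 123);


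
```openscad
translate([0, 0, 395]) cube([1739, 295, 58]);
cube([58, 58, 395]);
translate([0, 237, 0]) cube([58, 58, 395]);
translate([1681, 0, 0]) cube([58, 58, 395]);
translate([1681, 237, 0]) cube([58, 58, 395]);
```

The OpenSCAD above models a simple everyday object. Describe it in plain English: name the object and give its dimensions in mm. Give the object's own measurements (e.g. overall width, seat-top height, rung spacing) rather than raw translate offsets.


A long wooden bench with a 1739 mm (x) × 295 mm (y) seat, 58 mm thick, its top surface 453 mm above the floor. Four 58 mm square legs at the seat corners, flush with the edges, run from z = 0 to the seat underside.


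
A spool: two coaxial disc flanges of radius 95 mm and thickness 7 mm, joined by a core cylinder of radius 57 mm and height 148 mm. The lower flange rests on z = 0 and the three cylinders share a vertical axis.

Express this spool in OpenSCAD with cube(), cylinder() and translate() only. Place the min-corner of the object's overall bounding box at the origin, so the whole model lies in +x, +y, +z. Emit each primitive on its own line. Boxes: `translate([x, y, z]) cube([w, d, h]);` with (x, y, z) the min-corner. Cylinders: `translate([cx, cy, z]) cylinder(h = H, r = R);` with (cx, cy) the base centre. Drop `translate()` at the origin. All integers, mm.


translate([95, 95, 0]) cylinder(h = 7, r = 95);
translate([95, 95, 7]) cylinder(h = 148, r = 57);
translate([95, 95, 155]) cylinder(h = 7, r = 95);


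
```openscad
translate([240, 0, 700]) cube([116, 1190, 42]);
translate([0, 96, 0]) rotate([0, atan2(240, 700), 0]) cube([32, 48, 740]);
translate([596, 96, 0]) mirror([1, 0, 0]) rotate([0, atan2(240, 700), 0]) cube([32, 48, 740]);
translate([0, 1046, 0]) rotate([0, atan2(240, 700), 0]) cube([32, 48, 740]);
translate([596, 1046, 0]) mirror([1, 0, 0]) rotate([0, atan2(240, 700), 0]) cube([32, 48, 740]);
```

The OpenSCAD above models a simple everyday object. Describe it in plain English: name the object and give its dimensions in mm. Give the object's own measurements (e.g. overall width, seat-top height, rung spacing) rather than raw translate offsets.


A sawhorse. A 116×1190×42 mm beam (x, y, z) sits on two A-frame leg pairs. Each pair is two raked legs of 32×48 mm section (48 mm along y) splaying symmetrically in x. Each leg rises 700 mm vertically over 240 mm of horizontal reach and is 740 mm long along its own axis. Every leg's outer bottom edge rests on the floor and its outer top edge meets a bottom edge of the beam — the left legs (tilting toward +x) meet the beam's −x bottom edge, the right legs (their mirror images, tilting toward −x) meet its +x bottom edge — so the leg tops tuck under the beam, the beam's underside is 700 mm above the floor, and the feet are 596 mm apart outside-to-outside with the beam centred between them. The two leg pairs are set in 96 mm from either end of the beam.


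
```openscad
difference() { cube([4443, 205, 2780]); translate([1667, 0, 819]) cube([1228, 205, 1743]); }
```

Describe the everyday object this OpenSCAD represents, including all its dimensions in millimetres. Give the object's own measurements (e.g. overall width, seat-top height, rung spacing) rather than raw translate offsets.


A wall 4443 mm long (x), 205 mm thick (y), 2780 mm tall, with a rectangular window opening cut through it. The opening is 1228 mm wide and 1743 mm tall; its sill is at z = 819 mm and its near (−x) edge is 1667 mm from the wall's −x end. The opening passes through the full wall thickness.


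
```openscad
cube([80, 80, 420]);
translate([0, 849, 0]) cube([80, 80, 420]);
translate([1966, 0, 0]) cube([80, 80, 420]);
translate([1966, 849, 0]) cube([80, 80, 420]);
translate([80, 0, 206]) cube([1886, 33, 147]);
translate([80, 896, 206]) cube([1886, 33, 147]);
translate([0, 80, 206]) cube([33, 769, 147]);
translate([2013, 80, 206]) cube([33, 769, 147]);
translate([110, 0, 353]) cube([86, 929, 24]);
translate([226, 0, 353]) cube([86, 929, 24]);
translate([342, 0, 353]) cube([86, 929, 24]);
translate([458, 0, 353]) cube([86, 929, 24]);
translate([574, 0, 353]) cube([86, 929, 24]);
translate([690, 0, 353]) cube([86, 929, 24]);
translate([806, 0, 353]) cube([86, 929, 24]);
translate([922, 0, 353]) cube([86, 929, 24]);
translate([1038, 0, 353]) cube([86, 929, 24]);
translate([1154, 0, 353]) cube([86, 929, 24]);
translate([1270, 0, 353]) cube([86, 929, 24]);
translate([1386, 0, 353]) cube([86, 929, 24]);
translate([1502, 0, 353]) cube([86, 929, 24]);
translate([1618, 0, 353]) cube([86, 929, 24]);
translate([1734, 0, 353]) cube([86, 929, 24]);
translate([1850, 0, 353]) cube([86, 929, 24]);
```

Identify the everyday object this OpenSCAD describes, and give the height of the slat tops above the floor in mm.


A bed frame. The slat-top height is 377 mm.

Four posts, four rails, and a row of slats — a bed frame. Slats sit on the rails at z = 206 + 147 = 353; with slat thickness 24, the top is 377 mm.


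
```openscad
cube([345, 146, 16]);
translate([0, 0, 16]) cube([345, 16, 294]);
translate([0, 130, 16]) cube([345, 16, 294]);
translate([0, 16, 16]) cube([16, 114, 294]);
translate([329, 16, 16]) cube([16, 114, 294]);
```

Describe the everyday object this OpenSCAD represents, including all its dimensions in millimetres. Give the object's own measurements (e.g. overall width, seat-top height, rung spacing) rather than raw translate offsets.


An open-topped rectangular box: outside dimensions 345×146×310 mm, with a uniform wall and base thickness of 16 mm. The base is a full 345×146 slab on the floor; four walls sit on top of the base. The front and back walls (the −y and +y sides) span the full width; the two side walls fit between them.


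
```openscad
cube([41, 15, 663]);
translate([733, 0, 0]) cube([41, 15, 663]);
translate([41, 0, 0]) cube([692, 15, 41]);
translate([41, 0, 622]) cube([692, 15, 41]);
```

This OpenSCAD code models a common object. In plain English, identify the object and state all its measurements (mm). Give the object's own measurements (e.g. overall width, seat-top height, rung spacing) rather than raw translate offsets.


A rectangular picture frame lying in the x–z plane (depth along y). The opening is 692 mm wide (x) by 581 mm tall (z), surrounded by a border 41 mm wide on all four sides. The frame is 15 mm deep and is made of two full-height vertical stiles with two horizontal rails fitted between them.


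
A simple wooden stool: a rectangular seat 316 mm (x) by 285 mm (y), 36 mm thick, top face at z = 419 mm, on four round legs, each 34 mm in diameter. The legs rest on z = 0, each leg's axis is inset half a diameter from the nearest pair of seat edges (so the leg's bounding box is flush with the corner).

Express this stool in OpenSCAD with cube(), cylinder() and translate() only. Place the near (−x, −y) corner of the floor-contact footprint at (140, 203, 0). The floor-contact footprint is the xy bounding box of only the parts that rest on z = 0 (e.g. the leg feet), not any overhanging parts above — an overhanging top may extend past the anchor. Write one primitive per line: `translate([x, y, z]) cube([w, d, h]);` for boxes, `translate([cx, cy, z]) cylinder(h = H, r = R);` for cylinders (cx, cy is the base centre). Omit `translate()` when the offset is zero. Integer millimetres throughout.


// leg_h = 419 - 36 = 383
translate([140, 203, 383]) cube([316, 285, 36]);
translate([157, 220, 0]) cylinder(h = 383, r = 17);
translate([439, 220, 0]) cylinder(h = 383, r = 17);
translate([157, 471, 0]) cylinder(h = 383, r = 17);
translate([439, 471, 0]) cylinder(h = 383, r = 17);


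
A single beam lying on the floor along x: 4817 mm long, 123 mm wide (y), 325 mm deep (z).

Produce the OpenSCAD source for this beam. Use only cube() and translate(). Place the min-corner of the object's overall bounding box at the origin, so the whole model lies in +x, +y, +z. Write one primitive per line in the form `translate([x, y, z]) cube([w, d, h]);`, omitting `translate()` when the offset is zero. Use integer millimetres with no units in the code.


cube([4817, 123, 325]);


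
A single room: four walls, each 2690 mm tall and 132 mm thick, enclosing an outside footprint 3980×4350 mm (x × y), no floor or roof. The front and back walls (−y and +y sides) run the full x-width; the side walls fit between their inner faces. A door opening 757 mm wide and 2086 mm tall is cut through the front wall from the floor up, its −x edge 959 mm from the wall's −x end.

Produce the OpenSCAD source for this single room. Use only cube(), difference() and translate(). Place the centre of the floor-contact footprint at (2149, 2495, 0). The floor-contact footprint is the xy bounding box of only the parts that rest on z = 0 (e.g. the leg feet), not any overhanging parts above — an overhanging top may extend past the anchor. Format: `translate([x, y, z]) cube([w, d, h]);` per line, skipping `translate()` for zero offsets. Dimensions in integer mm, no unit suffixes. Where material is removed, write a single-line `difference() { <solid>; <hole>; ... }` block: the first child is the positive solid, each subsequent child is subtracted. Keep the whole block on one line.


difference() { translate([159, 320, 0]) cube([3980, 132, 2690]); translate([1118, 320, 0]) cube([757, 132, 2086]); }
translate([159, 4538, 0]) cube([3980, 132, 2690]);
translate([159, 452, 0]) cube([132, 4086, 2690]);
translate([4007, 452, 0]) cube([132, 4086, 2690]);


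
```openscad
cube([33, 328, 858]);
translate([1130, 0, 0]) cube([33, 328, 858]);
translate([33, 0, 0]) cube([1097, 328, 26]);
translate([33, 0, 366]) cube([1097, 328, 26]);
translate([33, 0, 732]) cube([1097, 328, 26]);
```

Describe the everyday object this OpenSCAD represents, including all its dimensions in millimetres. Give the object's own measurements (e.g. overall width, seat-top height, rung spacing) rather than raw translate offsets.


An open bookshelf. Two side panels, each 33 mm thick, 328 mm deep and 858 mm tall, stand 1163 mm apart (outside-to-outside). Between them sit 3 shelves, each 26 mm thick and 328 mm deep, spanning the full gap between the sides. The bottom shelf rests on the floor (its underside at z = 0) and the clear gap between one shelf's top and the next shelf's underside is 340 mm.


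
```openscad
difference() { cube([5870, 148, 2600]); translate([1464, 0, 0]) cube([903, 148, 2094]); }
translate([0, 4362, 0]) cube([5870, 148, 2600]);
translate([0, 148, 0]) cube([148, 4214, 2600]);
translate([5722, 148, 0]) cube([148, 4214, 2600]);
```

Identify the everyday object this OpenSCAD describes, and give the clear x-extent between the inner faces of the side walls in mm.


A single room. The interior width is 5574 mm.

Four walls enclosing a rectangle with a door in the front wall — a room. Outside width 5870 minus two 148 mm walls gives 5574 mm.


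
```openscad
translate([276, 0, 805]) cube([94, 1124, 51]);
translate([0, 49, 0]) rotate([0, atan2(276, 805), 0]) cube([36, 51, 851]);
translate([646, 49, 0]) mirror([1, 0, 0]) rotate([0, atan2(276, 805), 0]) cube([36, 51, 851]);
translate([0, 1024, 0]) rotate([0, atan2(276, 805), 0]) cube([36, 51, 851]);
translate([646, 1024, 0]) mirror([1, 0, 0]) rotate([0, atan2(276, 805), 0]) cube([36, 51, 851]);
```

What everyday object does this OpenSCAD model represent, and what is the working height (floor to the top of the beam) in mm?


A sawhorse. The overall height is 856 mm.

A beam across two mirrored pairs of raked legs — a sawhorse. The beam's underside is at z = 805 (matching the legs' vertical rise in atan2(276, 805)) and the beam is 51 mm tall, so its top is at 805 + 51 = 856 mm. The raked legs top out at the beam's underside, so that is the highest point.


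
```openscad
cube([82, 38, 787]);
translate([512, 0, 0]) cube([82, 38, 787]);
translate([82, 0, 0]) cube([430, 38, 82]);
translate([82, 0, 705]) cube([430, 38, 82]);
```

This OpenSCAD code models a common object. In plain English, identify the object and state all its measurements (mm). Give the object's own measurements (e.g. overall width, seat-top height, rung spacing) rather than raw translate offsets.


A rectangular picture frame lying in the x–z plane (depth along y). The opening is 430 mm wide (x) by 623 mm tall (z), surrounded by a border 82 mm wide on all four sides. The frame is 38 mm deep and is made of two full-height vertical stiles with two horizontal rails fitted between them.


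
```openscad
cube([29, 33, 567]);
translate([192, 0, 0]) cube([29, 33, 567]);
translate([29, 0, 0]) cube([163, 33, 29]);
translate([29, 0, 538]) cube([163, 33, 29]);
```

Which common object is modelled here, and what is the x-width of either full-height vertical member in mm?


A picture frame. The border width is 29 mm.

Four thin pieces enclosing a rectangular opening — a picture frame. The two full-height stiles are 567 mm tall; the top rail sits at z = 538 and is 29 mm tall, so the border above the opening is 567 − 538 = 29 mm, matching the stile x-width.


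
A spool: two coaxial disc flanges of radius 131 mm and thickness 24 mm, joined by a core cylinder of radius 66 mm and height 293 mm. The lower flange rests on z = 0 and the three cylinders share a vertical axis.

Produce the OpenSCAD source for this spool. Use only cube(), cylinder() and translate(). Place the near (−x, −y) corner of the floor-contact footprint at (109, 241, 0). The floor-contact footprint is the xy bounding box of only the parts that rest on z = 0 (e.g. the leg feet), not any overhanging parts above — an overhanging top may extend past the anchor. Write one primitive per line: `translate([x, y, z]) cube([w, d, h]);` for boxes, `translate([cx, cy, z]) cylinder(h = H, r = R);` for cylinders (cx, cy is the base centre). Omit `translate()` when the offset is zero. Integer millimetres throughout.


translate([240, 372, 0]) cylinder(h = 24, r = 131);
translate([240, 372, 24]) cylinder(h = 293, r = 66);
translate([240, 372, 317]) cylinder(h = 24, r = 131);


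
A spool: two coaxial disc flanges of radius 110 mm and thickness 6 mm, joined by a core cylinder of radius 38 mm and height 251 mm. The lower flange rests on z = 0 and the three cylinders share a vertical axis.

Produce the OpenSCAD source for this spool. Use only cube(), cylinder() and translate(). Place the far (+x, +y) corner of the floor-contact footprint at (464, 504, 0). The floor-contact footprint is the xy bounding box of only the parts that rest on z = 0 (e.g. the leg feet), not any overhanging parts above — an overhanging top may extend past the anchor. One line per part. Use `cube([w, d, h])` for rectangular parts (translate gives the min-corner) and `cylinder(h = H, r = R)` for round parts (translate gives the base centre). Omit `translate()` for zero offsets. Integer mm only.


translate([354, 394, 0]) cylinder(h = 6, r = 110);
translate([354, 394, 6]) cylinder(h = 251, r = 38);
translate([354, 394, 257]) cylinder(h = 6, r = 110);


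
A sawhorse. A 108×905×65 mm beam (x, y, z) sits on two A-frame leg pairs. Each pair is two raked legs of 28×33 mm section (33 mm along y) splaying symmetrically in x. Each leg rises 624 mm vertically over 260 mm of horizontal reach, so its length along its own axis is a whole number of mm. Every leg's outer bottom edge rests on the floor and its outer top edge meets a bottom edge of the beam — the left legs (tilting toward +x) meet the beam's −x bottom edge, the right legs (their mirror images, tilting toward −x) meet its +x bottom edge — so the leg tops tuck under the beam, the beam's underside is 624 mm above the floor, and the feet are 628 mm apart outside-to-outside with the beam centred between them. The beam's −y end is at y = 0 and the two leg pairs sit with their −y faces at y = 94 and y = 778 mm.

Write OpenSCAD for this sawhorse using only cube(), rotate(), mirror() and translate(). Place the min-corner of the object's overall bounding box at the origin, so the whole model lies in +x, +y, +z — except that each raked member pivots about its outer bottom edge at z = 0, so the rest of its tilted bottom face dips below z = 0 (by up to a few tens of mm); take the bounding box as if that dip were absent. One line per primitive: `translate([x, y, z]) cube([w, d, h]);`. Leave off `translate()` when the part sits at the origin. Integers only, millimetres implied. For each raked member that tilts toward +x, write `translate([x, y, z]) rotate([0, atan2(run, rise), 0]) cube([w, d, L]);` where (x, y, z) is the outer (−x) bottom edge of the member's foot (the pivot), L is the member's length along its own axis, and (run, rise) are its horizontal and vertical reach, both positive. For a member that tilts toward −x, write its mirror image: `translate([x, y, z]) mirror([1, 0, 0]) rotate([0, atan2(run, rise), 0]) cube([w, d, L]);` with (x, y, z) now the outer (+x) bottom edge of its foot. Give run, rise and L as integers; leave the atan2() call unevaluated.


translate([260, 0, 624]) cube([108, 905, 65]);
translate([0, 94, 0]) rotate([0, atan2(260, 624), 0]) cube([28, 33, 676]);
translate([628, 94, 0]) mirror([1, 0, 0]) rotate([0, atan2(260, 624), 0]) cube([28, 33, 676]);
translate([0, 778, 0]) rotate([0, atan2(260, 624), 0]) cube([28, 33, 676]);
translate([628, 778, 0]) mirror([1, 0, 0]) rotate([0, atan2(260, 624), 0]) cube([28, 33, 676]);


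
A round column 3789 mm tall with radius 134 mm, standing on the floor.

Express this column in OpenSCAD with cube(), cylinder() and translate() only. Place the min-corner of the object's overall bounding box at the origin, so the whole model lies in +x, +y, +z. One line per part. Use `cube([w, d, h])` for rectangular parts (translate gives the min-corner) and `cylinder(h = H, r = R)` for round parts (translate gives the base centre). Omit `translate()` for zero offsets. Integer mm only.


translate([134, 134, 0]) cylinder(h = 3789, r = 134);


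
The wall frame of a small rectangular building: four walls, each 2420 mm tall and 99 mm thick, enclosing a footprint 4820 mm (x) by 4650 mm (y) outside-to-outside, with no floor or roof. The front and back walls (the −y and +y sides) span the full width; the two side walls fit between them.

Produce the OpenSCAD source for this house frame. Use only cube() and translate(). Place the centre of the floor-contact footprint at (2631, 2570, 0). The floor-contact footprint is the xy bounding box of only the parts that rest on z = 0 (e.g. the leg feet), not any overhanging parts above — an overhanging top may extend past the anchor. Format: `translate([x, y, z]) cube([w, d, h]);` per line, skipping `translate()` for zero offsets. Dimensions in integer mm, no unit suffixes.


translate([221, 245, 0]) cube([4820, 99, 2420]);
translate([221, 4796, 0]) cube([4820, 99, 2420]);
translate([221, 344, 0]) cube([99, 4452, 2420]);
translate([4942, 344, 0]) cube([99, 4452, 2420]);


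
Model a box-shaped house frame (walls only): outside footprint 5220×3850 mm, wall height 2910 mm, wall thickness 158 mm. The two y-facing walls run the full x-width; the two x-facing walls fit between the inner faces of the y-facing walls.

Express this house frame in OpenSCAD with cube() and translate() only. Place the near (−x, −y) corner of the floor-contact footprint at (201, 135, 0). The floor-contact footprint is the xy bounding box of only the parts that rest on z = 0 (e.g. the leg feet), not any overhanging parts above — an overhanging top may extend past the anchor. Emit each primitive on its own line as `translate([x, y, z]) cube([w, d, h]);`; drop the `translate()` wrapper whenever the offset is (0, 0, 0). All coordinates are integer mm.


translate([201, 135, 0]) cube([5220, 158, 2910]);
translate([201, 3827, 0]) cube([5220, 158, 2910]);
translate([201, 293, 0]) cube([158, 3534, 2910]);
translate([5263, 293, 0]) cube([158, 3534, 2910]);


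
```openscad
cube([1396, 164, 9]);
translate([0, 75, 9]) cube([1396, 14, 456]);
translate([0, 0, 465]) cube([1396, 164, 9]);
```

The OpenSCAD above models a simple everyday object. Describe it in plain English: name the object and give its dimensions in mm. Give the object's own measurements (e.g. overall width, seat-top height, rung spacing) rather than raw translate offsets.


An I-beam lying along x, 1396 mm long. Overall section height 474 mm. Two flanges 164 mm wide (y) and 9 mm thick, one on the floor and one at the top; a web 14 mm thick runs between them, centred on the flange width.


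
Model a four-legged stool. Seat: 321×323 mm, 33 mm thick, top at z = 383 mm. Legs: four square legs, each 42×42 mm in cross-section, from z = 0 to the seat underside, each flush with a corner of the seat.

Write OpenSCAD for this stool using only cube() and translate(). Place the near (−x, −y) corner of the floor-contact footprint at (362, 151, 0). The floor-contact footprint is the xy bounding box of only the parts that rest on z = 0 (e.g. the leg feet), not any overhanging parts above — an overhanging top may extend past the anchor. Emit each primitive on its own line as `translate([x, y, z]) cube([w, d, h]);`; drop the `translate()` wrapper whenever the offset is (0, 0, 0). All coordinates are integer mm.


translate([362, 151, 350]) cube([321, 323, 33]);
translate([362, 151, 0]) cube([42, 42, 350]);
translate([641, 151, 0]) cube([42, 42, 350]);
translate([362, 432, 0]) cube([42, 42, 350]);
translate([641, 432, 0]) cube([42, 42, 350]);


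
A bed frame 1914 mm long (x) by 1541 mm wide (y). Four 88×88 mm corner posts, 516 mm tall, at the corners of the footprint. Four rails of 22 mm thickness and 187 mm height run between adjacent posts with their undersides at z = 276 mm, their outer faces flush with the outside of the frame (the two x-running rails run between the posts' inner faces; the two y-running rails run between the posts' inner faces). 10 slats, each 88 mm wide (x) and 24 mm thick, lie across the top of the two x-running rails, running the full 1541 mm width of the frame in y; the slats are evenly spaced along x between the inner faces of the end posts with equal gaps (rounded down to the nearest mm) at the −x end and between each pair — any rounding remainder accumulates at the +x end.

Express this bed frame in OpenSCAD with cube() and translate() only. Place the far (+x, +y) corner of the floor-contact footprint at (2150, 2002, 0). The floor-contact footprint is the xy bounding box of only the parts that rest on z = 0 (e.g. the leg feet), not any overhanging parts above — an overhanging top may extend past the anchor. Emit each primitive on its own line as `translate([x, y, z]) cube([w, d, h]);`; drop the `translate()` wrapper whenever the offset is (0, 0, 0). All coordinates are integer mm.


translate([236, 461, 0]) cube([88, 88, 516]);
translate([236, 1914, 0]) cube([88, 88, 516]);
translate([2062, 461, 0]) cube([88, 88, 516]);
translate([2062, 1914, 0]) cube([88, 88, 516]);
translate([324, 461, 276]) cube([1738, 22, 187]);
translate([324, 1980, 276]) cube([1738, 22, 187]);
translate([236, 549, 276]) cube([22, 1365, 187]);
translate([2128, 549, 276]) cube([22, 1365, 187]);
translate([402, 461, 463]) cube([88, 1541, 24]);
translate([568, 461, 463]) cube([88, 1541, 24]);
translate([734, 461, 463]) cube([88, 1541, 24]);
translate([900, 461, 463]) cube([88, 1541, 24]);
translate([1066, 461, 463]) cube([88, 1541, 24]);
translate([1232, 461, 463]) cube([88, 1541, 24]);
translate([1398, 461, 463]) cube([88, 1541, 24]);
translate([1564, 461, 463]) cube([88, 1541, 24]);
translate([1730, 461, 463]) cube([88, 1541, 24]);
translate([1896, 461, 463]) cube([88, 1541, 24]);


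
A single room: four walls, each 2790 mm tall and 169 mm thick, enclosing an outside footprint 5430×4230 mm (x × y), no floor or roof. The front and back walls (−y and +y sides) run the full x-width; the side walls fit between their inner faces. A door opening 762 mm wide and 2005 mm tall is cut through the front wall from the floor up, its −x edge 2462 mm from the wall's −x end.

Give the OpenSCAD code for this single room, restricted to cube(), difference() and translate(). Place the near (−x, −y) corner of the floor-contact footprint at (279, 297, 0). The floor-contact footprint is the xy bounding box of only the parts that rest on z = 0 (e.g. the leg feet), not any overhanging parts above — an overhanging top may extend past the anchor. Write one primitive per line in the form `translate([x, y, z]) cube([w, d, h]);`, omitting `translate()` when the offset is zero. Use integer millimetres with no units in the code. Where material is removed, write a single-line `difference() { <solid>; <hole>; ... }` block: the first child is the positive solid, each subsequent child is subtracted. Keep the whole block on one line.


difference() { translate([279, 297, 0]) cube([5430, 169, 2790]); translate([2741, 297, 0]) cube([762, 169, 2005]); }
translate([279, 4358, 0]) cube([5430, 169, 2790]);
translate([279, 466, 0]) cube([169, 3892, 2790]);
translate([5540, 466, 0]) cube([169, 3892, 2790]);
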